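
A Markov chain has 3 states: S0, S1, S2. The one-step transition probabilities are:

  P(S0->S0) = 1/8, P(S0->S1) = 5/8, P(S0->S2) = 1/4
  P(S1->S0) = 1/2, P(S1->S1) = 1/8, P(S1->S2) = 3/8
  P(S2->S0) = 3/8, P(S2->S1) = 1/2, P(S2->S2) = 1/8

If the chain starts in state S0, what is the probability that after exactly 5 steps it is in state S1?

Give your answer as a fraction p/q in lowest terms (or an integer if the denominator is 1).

Answer: 6643/16384

Derivation:
Computing P^5 by repeated multiplication:
P^1 =
  S0: [1/8, 5/8, 1/4]
  S1: [1/2, 1/8, 3/8]
  S2: [3/8, 1/2, 1/8]
P^2 =
  S0: [27/64, 9/32, 19/64]
  S1: [17/64, 33/64, 7/32]
  S2: [11/32, 23/64, 19/64]
P^3 =
  S0: [39/128, 229/512, 127/512]
  S1: [191/512, 87/256, 147/512]
  S2: [171/512, 209/512, 33/128]
P^4 =
  S0: [1453/4096, 1517/4096, 563/2048]
  S1: [83/256, 1717/4096, 1051/4096]
  S2: [1403/4096, 199/512, 1101/4096]
P^5 =
  S0: [10899/32768, 6643/16384, 8583/32768]
  S1: [11349/32768, 12561/32768, 4429/16384]
  S2: [5537/16384, 13011/32768, 8683/32768]

(P^5)[S0 -> S1] = 6643/16384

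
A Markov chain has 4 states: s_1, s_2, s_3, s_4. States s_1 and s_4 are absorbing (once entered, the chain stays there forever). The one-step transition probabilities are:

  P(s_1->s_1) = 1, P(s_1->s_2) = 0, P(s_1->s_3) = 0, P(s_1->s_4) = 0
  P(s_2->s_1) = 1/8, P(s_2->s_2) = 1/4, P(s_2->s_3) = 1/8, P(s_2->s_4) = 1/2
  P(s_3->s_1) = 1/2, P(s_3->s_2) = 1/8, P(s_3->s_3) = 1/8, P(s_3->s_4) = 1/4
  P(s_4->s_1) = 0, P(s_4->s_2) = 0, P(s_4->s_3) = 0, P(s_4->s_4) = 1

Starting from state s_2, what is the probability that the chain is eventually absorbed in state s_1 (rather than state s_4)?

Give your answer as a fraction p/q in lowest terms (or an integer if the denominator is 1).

Answer: 11/41

Derivation:
Let a_i = P(absorbed in s_1 | start in state i).
Boundary conditions: a_s_1 = 1, a_s_4 = 0.
For each transient state i, a_i = sum_j P(i->j) * a_j:
  a_s_2 = 1/8*a_s_1 + 1/4*a_s_2 + 1/8*a_s_3 + 1/2*a_s_4
  a_s_3 = 1/2*a_s_1 + 1/8*a_s_2 + 1/8*a_s_3 + 1/4*a_s_4

Substituting a_s_1 = 1 and a_s_4 = 0, rearrange to (I - Q) a = r where r[i] = P(i -> s_1):
  [3/4, -1/8] . (a_s_2, a_s_3) = 1/8
  [-1/8, 7/8] . (a_s_2, a_s_3) = 1/2

Solving yields:
  a_s_2 = 11/41
  a_s_3 = 25/41

Starting state is s_2, so the absorption probability is a_s_2 = 11/41.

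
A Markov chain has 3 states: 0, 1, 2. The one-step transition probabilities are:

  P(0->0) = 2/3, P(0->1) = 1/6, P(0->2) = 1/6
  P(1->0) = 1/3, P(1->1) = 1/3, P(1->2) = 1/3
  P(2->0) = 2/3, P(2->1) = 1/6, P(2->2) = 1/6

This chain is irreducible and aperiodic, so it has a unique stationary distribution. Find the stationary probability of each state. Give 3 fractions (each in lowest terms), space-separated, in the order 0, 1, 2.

The stationary distribution satisfies pi = pi * P, i.e.:
  pi_0 = 2/3*pi_0 + 1/3*pi_1 + 2/3*pi_2
  pi_1 = 1/6*pi_0 + 1/3*pi_1 + 1/6*pi_2
  pi_2 = 1/6*pi_0 + 1/3*pi_1 + 1/6*pi_2
with normalization: pi_0 + pi_1 + pi_2 = 1.

Using the first 2 balance equations plus normalization, the linear system A*pi = b is:
  [-1/3, 1/3, 2/3] . pi = 0
  [1/6, -2/3, 1/6] . pi = 0
  [1, 1, 1] . pi = 1

Solving yields:
  pi_0 = 3/5
  pi_1 = 1/5
  pi_2 = 1/5

Verification (pi * P):
  3/5*2/3 + 1/5*1/3 + 1/5*2/3 = 3/5 = pi_0  (ok)
  3/5*1/6 + 1/5*1/3 + 1/5*1/6 = 1/5 = pi_1  (ok)
  3/5*1/6 + 1/5*1/3 + 1/5*1/6 = 1/5 = pi_2  (ok)

Answer: 3/5 1/5 1/5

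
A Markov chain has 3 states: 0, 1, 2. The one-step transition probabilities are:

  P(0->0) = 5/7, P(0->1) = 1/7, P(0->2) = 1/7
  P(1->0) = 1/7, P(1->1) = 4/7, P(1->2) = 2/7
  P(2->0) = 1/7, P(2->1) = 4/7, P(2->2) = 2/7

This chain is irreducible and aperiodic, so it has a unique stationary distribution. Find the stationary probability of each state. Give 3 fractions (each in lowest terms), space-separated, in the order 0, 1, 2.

Answer: 1/3 3/7 5/21

Derivation:
The stationary distribution satisfies pi = pi * P, i.e.:
  pi_0 = 5/7*pi_0 + 1/7*pi_1 + 1/7*pi_2
  pi_1 = 1/7*pi_0 + 4/7*pi_1 + 4/7*pi_2
  pi_2 = 1/7*pi_0 + 2/7*pi_1 + 2/7*pi_2
with normalization: pi_0 + pi_1 + pi_2 = 1.

Using the first 2 balance equations plus normalization, the linear system A*pi = b is:
  [-2/7, 1/7, 1/7] . pi = 0
  [1/7, -3/7, 4/7] . pi = 0
  [1, 1, 1] . pi = 1

Solving yields:
  pi_0 = 1/3
  pi_1 = 3/7
  pi_2 = 5/21

Verification (pi * P):
  1/3*5/7 + 3/7*1/7 + 5/21*1/7 = 1/3 = pi_0  (ok)
  1/3*1/7 + 3/7*4/7 + 5/21*4/7 = 3/7 = pi_1  (ok)
  1/3*1/7 + 3/7*2/7 + 5/21*2/7 = 5/21 = pi_2  (ok)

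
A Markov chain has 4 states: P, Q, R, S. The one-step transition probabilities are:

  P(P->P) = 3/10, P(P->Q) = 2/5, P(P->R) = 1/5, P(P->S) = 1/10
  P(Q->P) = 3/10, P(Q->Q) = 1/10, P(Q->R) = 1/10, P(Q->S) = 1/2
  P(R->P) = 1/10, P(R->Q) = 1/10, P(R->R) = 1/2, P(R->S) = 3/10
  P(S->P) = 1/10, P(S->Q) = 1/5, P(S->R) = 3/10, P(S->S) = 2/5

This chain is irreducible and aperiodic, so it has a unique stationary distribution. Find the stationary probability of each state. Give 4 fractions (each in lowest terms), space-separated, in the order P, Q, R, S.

The stationary distribution satisfies pi = pi * P, i.e.:
  pi_P = 3/10*pi_P + 3/10*pi_Q + 1/10*pi_R + 1/10*pi_S
  pi_Q = 2/5*pi_P + 1/10*pi_Q + 1/10*pi_R + 1/5*pi_S
  pi_R = 1/5*pi_P + 1/10*pi_Q + 1/2*pi_R + 3/10*pi_S
  pi_S = 1/10*pi_P + 1/2*pi_Q + 3/10*pi_R + 2/5*pi_S
with normalization: pi_P + pi_Q + pi_R + pi_S = 1.

Using the first 3 balance equations plus normalization, the linear system A*pi = b is:
  [-7/10, 3/10, 1/10, 1/10] . pi = 0
  [2/5, -9/10, 1/10, 1/5] . pi = 0
  [1/5, 1/10, -1/2, 3/10] . pi = 0
  [1, 1, 1, 1] . pi = 1

Solving yields:
  pi_P = 56/327
  pi_Q = 121/654
  pi_R = 67/218
  pi_S = 110/327

Verification (pi * P):
  56/327*3/10 + 121/654*3/10 + 67/218*1/10 + 110/327*1/10 = 56/327 = pi_P  (ok)
  56/327*2/5 + 121/654*1/10 + 67/218*1/10 + 110/327*1/5 = 121/654 = pi_Q  (ok)
  56/327*1/5 + 121/654*1/10 + 67/218*1/2 + 110/327*3/10 = 67/218 = pi_R  (ok)
  56/327*1/10 + 121/654*1/2 + 67/218*3/10 + 110/327*2/5 = 110/327 = pi_S  (ok)

Answer: 56/327 121/654 67/218 110/327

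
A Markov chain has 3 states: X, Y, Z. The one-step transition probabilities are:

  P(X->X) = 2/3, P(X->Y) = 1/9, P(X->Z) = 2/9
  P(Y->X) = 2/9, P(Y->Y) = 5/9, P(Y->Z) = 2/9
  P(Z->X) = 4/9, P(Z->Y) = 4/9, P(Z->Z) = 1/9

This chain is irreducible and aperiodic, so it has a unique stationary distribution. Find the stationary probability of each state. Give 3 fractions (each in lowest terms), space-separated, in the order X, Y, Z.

The stationary distribution satisfies pi = pi * P, i.e.:
  pi_X = 2/3*pi_X + 2/9*pi_Y + 4/9*pi_Z
  pi_Y = 1/9*pi_X + 5/9*pi_Y + 4/9*pi_Z
  pi_Z = 2/9*pi_X + 2/9*pi_Y + 1/9*pi_Z
with normalization: pi_X + pi_Y + pi_Z = 1.

Using the first 2 balance equations plus normalization, the linear system A*pi = b is:
  [-1/3, 2/9, 4/9] . pi = 0
  [1/9, -4/9, 4/9] . pi = 0
  [1, 1, 1] . pi = 1

Solving yields:
  pi_X = 12/25
  pi_Y = 8/25
  pi_Z = 1/5

Verification (pi * P):
  12/25*2/3 + 8/25*2/9 + 1/5*4/9 = 12/25 = pi_X  (ok)
  12/25*1/9 + 8/25*5/9 + 1/5*4/9 = 8/25 = pi_Y  (ok)
  12/25*2/9 + 8/25*2/9 + 1/5*1/9 = 1/5 = pi_Z  (ok)

Answer: 12/25 8/25 1/5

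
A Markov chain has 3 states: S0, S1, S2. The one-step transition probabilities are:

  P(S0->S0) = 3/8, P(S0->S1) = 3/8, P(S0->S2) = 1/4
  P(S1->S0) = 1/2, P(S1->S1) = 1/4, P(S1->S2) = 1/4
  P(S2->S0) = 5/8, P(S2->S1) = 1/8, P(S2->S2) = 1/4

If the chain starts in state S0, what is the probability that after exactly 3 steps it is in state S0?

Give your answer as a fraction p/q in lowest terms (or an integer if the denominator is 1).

Computing P^3 by repeated multiplication:
P^1 =
  S0: [3/8, 3/8, 1/4]
  S1: [1/2, 1/4, 1/4]
  S2: [5/8, 1/8, 1/4]
P^2 =
  S0: [31/64, 17/64, 1/4]
  S1: [15/32, 9/32, 1/4]
  S2: [29/64, 19/64, 1/4]
P^3 =
  S0: [241/512, 143/512, 1/4]
  S1: [121/256, 71/256, 1/4]
  S2: [243/512, 141/512, 1/4]

(P^3)[S0 -> S0] = 241/512

Answer: 241/512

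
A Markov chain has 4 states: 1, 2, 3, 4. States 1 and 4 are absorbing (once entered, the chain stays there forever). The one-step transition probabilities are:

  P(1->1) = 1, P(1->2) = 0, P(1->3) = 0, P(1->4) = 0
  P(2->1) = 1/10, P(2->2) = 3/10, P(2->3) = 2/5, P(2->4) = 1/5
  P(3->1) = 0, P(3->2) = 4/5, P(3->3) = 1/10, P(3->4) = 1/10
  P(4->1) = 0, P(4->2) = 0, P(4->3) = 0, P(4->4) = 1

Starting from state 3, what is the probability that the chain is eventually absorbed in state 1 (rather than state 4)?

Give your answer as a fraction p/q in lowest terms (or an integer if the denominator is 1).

Let a_i = P(absorbed in 1 | start in state i).
Boundary conditions: a_1 = 1, a_4 = 0.
For each transient state i, a_i = sum_j P(i->j) * a_j:
  a_2 = 1/10*a_1 + 3/10*a_2 + 2/5*a_3 + 1/5*a_4
  a_3 = 0*a_1 + 4/5*a_2 + 1/10*a_3 + 1/10*a_4

Substituting a_1 = 1 and a_4 = 0, rearrange to (I - Q) a = r where r[i] = P(i -> 1):
  [7/10, -2/5] . (a_2, a_3) = 1/10
  [-4/5, 9/10] . (a_2, a_3) = 0

Solving yields:
  a_2 = 9/31
  a_3 = 8/31

Starting state is 3, so the absorption probability is a_3 = 8/31.

Answer: 8/31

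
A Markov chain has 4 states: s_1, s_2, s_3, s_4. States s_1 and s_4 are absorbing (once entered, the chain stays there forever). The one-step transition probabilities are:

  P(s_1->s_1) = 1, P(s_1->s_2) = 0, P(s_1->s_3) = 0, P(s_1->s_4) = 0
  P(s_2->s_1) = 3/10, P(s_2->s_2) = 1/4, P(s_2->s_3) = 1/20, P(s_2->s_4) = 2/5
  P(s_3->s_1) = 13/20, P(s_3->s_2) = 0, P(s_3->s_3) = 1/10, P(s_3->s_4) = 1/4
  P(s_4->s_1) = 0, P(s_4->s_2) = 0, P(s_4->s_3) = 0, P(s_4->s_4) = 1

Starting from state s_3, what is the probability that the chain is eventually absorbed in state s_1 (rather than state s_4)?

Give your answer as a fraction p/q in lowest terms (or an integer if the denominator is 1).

Answer: 13/18

Derivation:
Let a_i = P(absorbed in s_1 | start in state i).
Boundary conditions: a_s_1 = 1, a_s_4 = 0.
For each transient state i, a_i = sum_j P(i->j) * a_j:
  a_s_2 = 3/10*a_s_1 + 1/4*a_s_2 + 1/20*a_s_3 + 2/5*a_s_4
  a_s_3 = 13/20*a_s_1 + 0*a_s_2 + 1/10*a_s_3 + 1/4*a_s_4

Substituting a_s_1 = 1 and a_s_4 = 0, rearrange to (I - Q) a = r where r[i] = P(i -> s_1):
  [3/4, -1/20] . (a_s_2, a_s_3) = 3/10
  [0, 9/10] . (a_s_2, a_s_3) = 13/20

Solving yields:
  a_s_2 = 121/270
  a_s_3 = 13/18

Starting state is s_3, so the absorption probability is a_s_3 = 13/18.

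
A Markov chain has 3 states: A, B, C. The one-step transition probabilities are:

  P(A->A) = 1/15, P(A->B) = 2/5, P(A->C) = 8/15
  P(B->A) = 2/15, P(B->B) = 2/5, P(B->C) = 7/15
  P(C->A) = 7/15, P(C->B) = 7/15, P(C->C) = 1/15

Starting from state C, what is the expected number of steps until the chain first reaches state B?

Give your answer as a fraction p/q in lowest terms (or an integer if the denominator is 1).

Answer: 9/4

Derivation:
Let h_i = expected steps to first reach B from state i.
Boundary: h_B = 0.
First-step equations for the other states:
  h_A = 1 + 1/15*h_A + 2/5*h_B + 8/15*h_C
  h_C = 1 + 7/15*h_A + 7/15*h_B + 1/15*h_C

Substituting h_B = 0 and rearranging gives the linear system (I - Q) h = 1:
  [14/15, -8/15] . (h_A, h_C) = 1
  [-7/15, 14/15] . (h_A, h_C) = 1

Solving yields:
  h_A = 33/14
  h_C = 9/4

Starting state is C, so the expected hitting time is h_C = 9/4.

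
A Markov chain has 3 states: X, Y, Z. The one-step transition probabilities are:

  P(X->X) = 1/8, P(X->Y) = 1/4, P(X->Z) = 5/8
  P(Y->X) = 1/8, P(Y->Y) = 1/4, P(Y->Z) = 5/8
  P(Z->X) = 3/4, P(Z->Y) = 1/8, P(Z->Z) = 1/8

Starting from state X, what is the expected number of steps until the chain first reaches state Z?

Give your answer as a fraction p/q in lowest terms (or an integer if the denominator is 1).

Let h_i = expected steps to first reach Z from state i.
Boundary: h_Z = 0.
First-step equations for the other states:
  h_X = 1 + 1/8*h_X + 1/4*h_Y + 5/8*h_Z
  h_Y = 1 + 1/8*h_X + 1/4*h_Y + 5/8*h_Z

Substituting h_Z = 0 and rearranging gives the linear system (I - Q) h = 1:
  [7/8, -1/4] . (h_X, h_Y) = 1
  [-1/8, 3/4] . (h_X, h_Y) = 1

Solving yields:
  h_X = 8/5
  h_Y = 8/5

Starting state is X, so the expected hitting time is h_X = 8/5.

Answer: 8/5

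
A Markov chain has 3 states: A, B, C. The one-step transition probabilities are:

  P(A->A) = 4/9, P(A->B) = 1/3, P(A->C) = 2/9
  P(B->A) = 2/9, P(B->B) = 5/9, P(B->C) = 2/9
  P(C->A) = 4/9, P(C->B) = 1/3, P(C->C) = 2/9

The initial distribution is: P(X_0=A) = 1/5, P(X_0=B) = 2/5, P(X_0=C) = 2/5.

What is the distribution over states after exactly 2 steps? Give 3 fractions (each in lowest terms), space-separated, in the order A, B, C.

Propagating the distribution step by step (d_{t+1} = d_t * P):
d_0 = (A=1/5, B=2/5, C=2/5)
  d_1[A] = 1/5*4/9 + 2/5*2/9 + 2/5*4/9 = 16/45
  d_1[B] = 1/5*1/3 + 2/5*5/9 + 2/5*1/3 = 19/45
  d_1[C] = 1/5*2/9 + 2/5*2/9 + 2/5*2/9 = 2/9
d_1 = (A=16/45, B=19/45, C=2/9)
  d_2[A] = 16/45*4/9 + 19/45*2/9 + 2/9*4/9 = 142/405
  d_2[B] = 16/45*1/3 + 19/45*5/9 + 2/9*1/3 = 173/405
  d_2[C] = 16/45*2/9 + 19/45*2/9 + 2/9*2/9 = 2/9
d_2 = (A=142/405, B=173/405, C=2/9)

Answer: 142/405 173/405 2/9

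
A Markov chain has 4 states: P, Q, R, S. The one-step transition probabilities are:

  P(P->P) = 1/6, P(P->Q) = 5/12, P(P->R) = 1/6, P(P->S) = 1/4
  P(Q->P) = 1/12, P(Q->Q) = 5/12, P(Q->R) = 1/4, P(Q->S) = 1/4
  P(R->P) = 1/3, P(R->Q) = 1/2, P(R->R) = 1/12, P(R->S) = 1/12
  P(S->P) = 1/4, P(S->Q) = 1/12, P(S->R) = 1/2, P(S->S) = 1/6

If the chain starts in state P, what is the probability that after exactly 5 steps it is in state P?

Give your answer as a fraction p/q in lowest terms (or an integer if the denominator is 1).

Answer: 23857/124416

Derivation:
Computing P^5 by repeated multiplication:
P^1 =
  P: [1/6, 5/12, 1/6, 1/4]
  Q: [1/12, 5/12, 1/4, 1/4]
  R: [1/3, 1/2, 1/12, 1/12]
  S: [1/4, 1/12, 1/2, 1/6]
P^2 =
  P: [13/72, 25/72, 13/48, 29/144]
  Q: [7/36, 17/48, 19/72, 3/16]
  R: [7/48, 19/48, 11/48, 11/48]
  S: [37/144, 29/72, 3/16, 11/72]
P^3 =
  P: [115/576, 643/1728, 415/1728, 325/1728]
  Q: [85/432, 325/864, 409/1728, 329/1728]
  R: [55/288, 23/64, 37/144, 37/192]
  S: [17/96, 659/1728, 407/1728, 89/432]
P^4 =
  P: [31/162, 2585/6912, 623/2592, 1343/6912]
  Q: [3953/20736, 7733/20736, 557/2304, 4037/20736]
  R: [169/864, 323/864, 1655/6912, 1321/6912]
  S: [3967/20736, 847/2304, 1283/5184, 223/1152]
P^5 =
  P: [23857/124416, 23137/62208, 60359/248832, 48211/248832]
  Q: [7967/41472, 92545/248832, 15085/62208, 48145/248832]
  R: [15871/82944, 30931/82944, 6679/27648, 16105/82944]
  S: [48127/248832, 23189/62208, 60019/248832, 23965/124416]

(P^5)[P -> P] = 23857/124416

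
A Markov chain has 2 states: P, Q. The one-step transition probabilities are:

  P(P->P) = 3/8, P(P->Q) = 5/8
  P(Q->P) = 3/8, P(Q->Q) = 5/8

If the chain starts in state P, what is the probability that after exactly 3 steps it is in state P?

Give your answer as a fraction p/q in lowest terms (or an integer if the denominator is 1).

Answer: 3/8

Derivation:
Computing P^3 by repeated multiplication:
P^1 =
  P: [3/8, 5/8]
  Q: [3/8, 5/8]
P^2 =
  P: [3/8, 5/8]
  Q: [3/8, 5/8]
P^3 =
  P: [3/8, 5/8]
  Q: [3/8, 5/8]

(P^3)[P -> P] = 3/8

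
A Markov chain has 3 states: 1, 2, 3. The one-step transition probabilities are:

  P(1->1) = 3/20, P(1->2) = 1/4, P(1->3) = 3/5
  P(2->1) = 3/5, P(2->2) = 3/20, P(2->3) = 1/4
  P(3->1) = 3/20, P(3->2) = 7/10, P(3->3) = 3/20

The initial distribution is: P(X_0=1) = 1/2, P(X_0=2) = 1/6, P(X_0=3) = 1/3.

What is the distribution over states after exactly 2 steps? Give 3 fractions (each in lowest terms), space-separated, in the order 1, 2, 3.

Propagating the distribution step by step (d_{t+1} = d_t * P):
d_0 = (1=1/2, 2=1/6, 3=1/3)
  d_1[1] = 1/2*3/20 + 1/6*3/5 + 1/3*3/20 = 9/40
  d_1[2] = 1/2*1/4 + 1/6*3/20 + 1/3*7/10 = 23/60
  d_1[3] = 1/2*3/5 + 1/6*1/4 + 1/3*3/20 = 47/120
d_1 = (1=9/40, 2=23/60, 3=47/120)
  d_2[1] = 9/40*3/20 + 23/60*3/5 + 47/120*3/20 = 129/400
  d_2[2] = 9/40*1/4 + 23/60*3/20 + 47/120*7/10 = 931/2400
  d_2[3] = 9/40*3/5 + 23/60*1/4 + 47/120*3/20 = 139/480
d_2 = (1=129/400, 2=931/2400, 3=139/480)

Answer: 129/400 931/2400 139/480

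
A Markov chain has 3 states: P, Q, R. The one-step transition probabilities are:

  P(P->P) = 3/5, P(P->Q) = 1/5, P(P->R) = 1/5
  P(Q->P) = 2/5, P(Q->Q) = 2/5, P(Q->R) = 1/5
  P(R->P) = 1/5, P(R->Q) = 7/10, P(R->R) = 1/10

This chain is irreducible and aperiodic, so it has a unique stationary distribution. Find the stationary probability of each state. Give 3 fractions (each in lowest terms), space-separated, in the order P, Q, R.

Answer: 5/11 4/11 2/11

Derivation:
The stationary distribution satisfies pi = pi * P, i.e.:
  pi_P = 3/5*pi_P + 2/5*pi_Q + 1/5*pi_R
  pi_Q = 1/5*pi_P + 2/5*pi_Q + 7/10*pi_R
  pi_R = 1/5*pi_P + 1/5*pi_Q + 1/10*pi_R
with normalization: pi_P + pi_Q + pi_R = 1.

Using the first 2 balance equations plus normalization, the linear system A*pi = b is:
  [-2/5, 2/5, 1/5] . pi = 0
  [1/5, -3/5, 7/10] . pi = 0
  [1, 1, 1] . pi = 1

Solving yields:
  pi_P = 5/11
  pi_Q = 4/11
  pi_R = 2/11

Verification (pi * P):
  5/11*3/5 + 4/11*2/5 + 2/11*1/5 = 5/11 = pi_P  (ok)
  5/11*1/5 + 4/11*2/5 + 2/11*7/10 = 4/11 = pi_Q  (ok)
  5/11*1/5 + 4/11*1/5 + 2/11*1/10 = 2/11 = pi_R  (ok)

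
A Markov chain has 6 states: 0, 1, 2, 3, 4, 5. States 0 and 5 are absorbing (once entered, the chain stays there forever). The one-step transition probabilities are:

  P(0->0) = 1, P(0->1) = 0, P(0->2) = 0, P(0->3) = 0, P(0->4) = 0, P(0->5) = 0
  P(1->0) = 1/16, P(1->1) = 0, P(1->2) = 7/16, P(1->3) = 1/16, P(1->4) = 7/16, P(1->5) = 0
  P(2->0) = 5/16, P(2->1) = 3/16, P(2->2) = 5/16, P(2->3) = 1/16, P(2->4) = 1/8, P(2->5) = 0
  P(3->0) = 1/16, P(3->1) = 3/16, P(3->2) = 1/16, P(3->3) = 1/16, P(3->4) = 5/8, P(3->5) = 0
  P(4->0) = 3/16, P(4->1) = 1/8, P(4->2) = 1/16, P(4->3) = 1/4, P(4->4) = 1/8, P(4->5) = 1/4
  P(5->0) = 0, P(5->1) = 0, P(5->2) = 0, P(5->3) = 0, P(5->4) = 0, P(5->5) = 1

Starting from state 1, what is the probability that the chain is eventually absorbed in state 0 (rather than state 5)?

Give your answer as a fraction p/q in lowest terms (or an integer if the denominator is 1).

Answer: 1723/2493

Derivation:
Let a_i = P(absorbed in 0 | start in state i).
Boundary conditions: a_0 = 1, a_5 = 0.
For each transient state i, a_i = sum_j P(i->j) * a_j:
  a_1 = 1/16*a_0 + 0*a_1 + 7/16*a_2 + 1/16*a_3 + 7/16*a_4 + 0*a_5
  a_2 = 5/16*a_0 + 3/16*a_1 + 5/16*a_2 + 1/16*a_3 + 1/8*a_4 + 0*a_5
  a_3 = 1/16*a_0 + 3/16*a_1 + 1/16*a_2 + 1/16*a_3 + 5/8*a_4 + 0*a_5
  a_4 = 3/16*a_0 + 1/8*a_1 + 1/16*a_2 + 1/4*a_3 + 1/8*a_4 + 1/4*a_5

Substituting a_0 = 1 and a_5 = 0, rearrange to (I - Q) a = r where r[i] = P(i -> 0):
  [1, -7/16, -1/16, -7/16] . (a_1, a_2, a_3, a_4) = 1/16
  [-3/16, 11/16, -1/16, -1/8] . (a_1, a_2, a_3, a_4) = 5/16
  [-3/16, -1/16, 15/16, -5/8] . (a_1, a_2, a_3, a_4) = 1/16
  [-1/8, -1/16, -1/4, 7/8] . (a_1, a_2, a_3, a_4) = 3/16

Solving yields:
  a_1 = 1723/2493
  a_2 = 1993/2493
  a_3 = 1555/2493
  a_4 = 1367/2493

Starting state is 1, so the absorption probability is a_1 = 1723/2493.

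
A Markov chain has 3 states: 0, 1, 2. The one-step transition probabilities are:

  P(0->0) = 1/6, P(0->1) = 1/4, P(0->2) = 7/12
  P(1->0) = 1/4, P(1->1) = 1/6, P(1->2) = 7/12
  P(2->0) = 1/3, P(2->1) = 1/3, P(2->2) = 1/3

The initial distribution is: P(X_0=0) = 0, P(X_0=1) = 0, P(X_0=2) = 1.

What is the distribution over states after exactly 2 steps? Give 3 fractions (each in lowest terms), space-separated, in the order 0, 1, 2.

Answer: 1/4 1/4 1/2

Derivation:
Propagating the distribution step by step (d_{t+1} = d_t * P):
d_0 = (0=0, 1=0, 2=1)
  d_1[0] = 0*1/6 + 0*1/4 + 1*1/3 = 1/3
  d_1[1] = 0*1/4 + 0*1/6 + 1*1/3 = 1/3
  d_1[2] = 0*7/12 + 0*7/12 + 1*1/3 = 1/3
d_1 = (0=1/3, 1=1/3, 2=1/3)
  d_2[0] = 1/3*1/6 + 1/3*1/4 + 1/3*1/3 = 1/4
  d_2[1] = 1/3*1/4 + 1/3*1/6 + 1/3*1/3 = 1/4
  d_2[2] = 1/3*7/12 + 1/3*7/12 + 1/3*1/3 = 1/2
d_2 = (0=1/4, 1=1/4, 2=1/2)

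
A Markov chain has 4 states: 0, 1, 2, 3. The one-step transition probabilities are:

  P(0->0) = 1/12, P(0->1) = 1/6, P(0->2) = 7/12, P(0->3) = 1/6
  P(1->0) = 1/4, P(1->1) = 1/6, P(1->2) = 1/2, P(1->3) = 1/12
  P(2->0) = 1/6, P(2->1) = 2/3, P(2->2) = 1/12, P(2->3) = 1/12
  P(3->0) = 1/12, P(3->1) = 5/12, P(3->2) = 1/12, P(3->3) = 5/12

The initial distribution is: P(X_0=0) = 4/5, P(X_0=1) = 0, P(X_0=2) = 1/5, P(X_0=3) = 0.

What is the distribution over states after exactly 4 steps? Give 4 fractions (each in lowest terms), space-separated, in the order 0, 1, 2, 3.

Propagating the distribution step by step (d_{t+1} = d_t * P):
d_0 = (0=4/5, 1=0, 2=1/5, 3=0)
  d_1[0] = 4/5*1/12 + 0*1/4 + 1/5*1/6 + 0*1/12 = 1/10
  d_1[1] = 4/5*1/6 + 0*1/6 + 1/5*2/3 + 0*5/12 = 4/15
  d_1[2] = 4/5*7/12 + 0*1/2 + 1/5*1/12 + 0*1/12 = 29/60
  d_1[3] = 4/5*1/6 + 0*1/12 + 1/5*1/12 + 0*5/12 = 3/20
d_1 = (0=1/10, 1=4/15, 2=29/60, 3=3/20)
  d_2[0] = 1/10*1/12 + 4/15*1/4 + 29/60*1/6 + 3/20*1/12 = 121/720
  d_2[1] = 1/10*1/6 + 4/15*1/6 + 29/60*2/3 + 3/20*5/12 = 107/240
  d_2[2] = 1/10*7/12 + 4/15*1/2 + 29/60*1/12 + 3/20*1/12 = 11/45
  d_2[3] = 1/10*1/6 + 4/15*1/12 + 29/60*1/12 + 3/20*5/12 = 17/120
d_2 = (0=121/720, 1=107/240, 2=11/45, 3=17/120)
  d_3[0] = 121/720*1/12 + 107/240*1/4 + 11/45*1/6 + 17/120*1/12 = 769/4320
  d_3[1] = 121/720*1/6 + 107/240*1/6 + 11/45*2/3 + 17/120*5/12 = 467/1440
  d_3[2] = 121/720*7/12 + 107/240*1/2 + 11/45*1/12 + 17/120*1/12 = 113/320
  d_3[3] = 121/720*1/6 + 107/240*1/12 + 11/45*1/12 + 17/120*5/12 = 1249/8640
d_3 = (0=769/4320, 1=467/1440, 2=113/320, 3=1249/8640)
  d_4[0] = 769/4320*1/12 + 467/1440*1/4 + 113/320*1/6 + 1249/8640*1/12 = 1153/6912
  d_4[1] = 769/4320*1/6 + 467/1440*1/6 + 113/320*2/3 + 1249/8640*5/12 = 13111/34560
  d_4[2] = 769/4320*7/12 + 467/1440*1/2 + 113/320*1/12 + 1249/8640*1/12 = 1771/5760
  d_4[3] = 769/4320*1/6 + 467/1440*1/12 + 113/320*1/12 + 1249/8640*5/12 = 281/1920
d_4 = (0=1153/6912, 1=13111/34560, 2=1771/5760, 3=281/1920)

Answer: 1153/6912 13111/34560 1771/5760 281/1920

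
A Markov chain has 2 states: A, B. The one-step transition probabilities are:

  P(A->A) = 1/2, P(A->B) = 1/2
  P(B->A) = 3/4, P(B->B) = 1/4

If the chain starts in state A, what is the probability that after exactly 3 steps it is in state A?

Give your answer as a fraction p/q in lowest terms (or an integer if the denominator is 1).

Answer: 19/32

Derivation:
Computing P^3 by repeated multiplication:
P^1 =
  A: [1/2, 1/2]
  B: [3/4, 1/4]
P^2 =
  A: [5/8, 3/8]
  B: [9/16, 7/16]
P^3 =
  A: [19/32, 13/32]
  B: [39/64, 25/64]

(P^3)[A -> A] = 19/32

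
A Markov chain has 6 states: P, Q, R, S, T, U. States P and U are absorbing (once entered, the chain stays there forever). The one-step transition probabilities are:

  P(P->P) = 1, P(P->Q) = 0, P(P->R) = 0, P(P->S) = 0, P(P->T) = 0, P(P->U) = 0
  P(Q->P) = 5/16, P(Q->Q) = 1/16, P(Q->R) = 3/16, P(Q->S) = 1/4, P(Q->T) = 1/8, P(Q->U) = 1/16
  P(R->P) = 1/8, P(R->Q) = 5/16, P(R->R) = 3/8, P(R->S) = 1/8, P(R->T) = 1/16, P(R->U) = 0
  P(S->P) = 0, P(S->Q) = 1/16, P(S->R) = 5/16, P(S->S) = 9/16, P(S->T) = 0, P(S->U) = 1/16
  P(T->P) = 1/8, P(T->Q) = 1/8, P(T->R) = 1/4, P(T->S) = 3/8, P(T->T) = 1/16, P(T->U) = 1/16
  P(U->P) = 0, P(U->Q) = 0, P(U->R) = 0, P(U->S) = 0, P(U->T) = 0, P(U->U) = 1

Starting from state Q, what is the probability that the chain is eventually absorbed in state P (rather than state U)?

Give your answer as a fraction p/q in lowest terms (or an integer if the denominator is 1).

Answer: 5994/7825

Derivation:
Let a_i = P(absorbed in P | start in state i).
Boundary conditions: a_P = 1, a_U = 0.
For each transient state i, a_i = sum_j P(i->j) * a_j:
  a_Q = 5/16*a_P + 1/16*a_Q + 3/16*a_R + 1/4*a_S + 1/8*a_T + 1/16*a_U
  a_R = 1/8*a_P + 5/16*a_Q + 3/8*a_R + 1/8*a_S + 1/16*a_T + 0*a_U
  a_S = 0*a_P + 1/16*a_Q + 5/16*a_R + 9/16*a_S + 0*a_T + 1/16*a_U
  a_T = 1/8*a_P + 1/8*a_Q + 1/4*a_R + 3/8*a_S + 1/16*a_T + 1/16*a_U

Substituting a_P = 1 and a_U = 0, rearrange to (I - Q) a = r where r[i] = P(i -> P):
  [15/16, -3/16, -1/4, -1/8] . (a_Q, a_R, a_S, a_T) = 5/16
  [-5/16, 5/8, -1/8, -1/16] . (a_Q, a_R, a_S, a_T) = 1/8
  [-1/16, -5/16, 7/16, 0] . (a_Q, a_R, a_S, a_T) = 0
  [-1/8, -1/4, -3/8, 15/16] . (a_Q, a_R, a_S, a_T) = 1/8

Solving yields:
  a_Q = 5994/7825
  a_R = 247/313
  a_S = 5267/7825
  a_T = 5596/7825

Starting state is Q, so the absorption probability is a_Q = 5994/7825.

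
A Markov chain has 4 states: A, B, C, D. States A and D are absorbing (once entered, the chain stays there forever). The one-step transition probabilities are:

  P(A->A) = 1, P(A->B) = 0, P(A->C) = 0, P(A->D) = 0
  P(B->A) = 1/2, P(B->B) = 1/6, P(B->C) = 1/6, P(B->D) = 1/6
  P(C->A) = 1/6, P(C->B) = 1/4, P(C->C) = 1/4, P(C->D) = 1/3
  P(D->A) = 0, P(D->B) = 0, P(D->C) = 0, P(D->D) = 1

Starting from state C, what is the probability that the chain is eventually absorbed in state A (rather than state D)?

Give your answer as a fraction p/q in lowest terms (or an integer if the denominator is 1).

Let a_i = P(absorbed in A | start in state i).
Boundary conditions: a_A = 1, a_D = 0.
For each transient state i, a_i = sum_j P(i->j) * a_j:
  a_B = 1/2*a_A + 1/6*a_B + 1/6*a_C + 1/6*a_D
  a_C = 1/6*a_A + 1/4*a_B + 1/4*a_C + 1/3*a_D

Substituting a_A = 1 and a_D = 0, rearrange to (I - Q) a = r where r[i] = P(i -> A):
  [5/6, -1/6] . (a_B, a_C) = 1/2
  [-1/4, 3/4] . (a_B, a_C) = 1/6

Solving yields:
  a_B = 29/42
  a_C = 19/42

Starting state is C, so the absorption probability is a_C = 19/42.

Answer: 19/42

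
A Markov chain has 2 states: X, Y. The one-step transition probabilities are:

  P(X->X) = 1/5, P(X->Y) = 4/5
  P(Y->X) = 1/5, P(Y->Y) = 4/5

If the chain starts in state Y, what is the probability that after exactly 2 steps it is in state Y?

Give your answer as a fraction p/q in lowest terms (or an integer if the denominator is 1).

Answer: 4/5

Derivation:
Computing P^2 by repeated multiplication:
P^1 =
  X: [1/5, 4/5]
  Y: [1/5, 4/5]
P^2 =
  X: [1/5, 4/5]
  Y: [1/5, 4/5]

(P^2)[Y -> Y] = 4/5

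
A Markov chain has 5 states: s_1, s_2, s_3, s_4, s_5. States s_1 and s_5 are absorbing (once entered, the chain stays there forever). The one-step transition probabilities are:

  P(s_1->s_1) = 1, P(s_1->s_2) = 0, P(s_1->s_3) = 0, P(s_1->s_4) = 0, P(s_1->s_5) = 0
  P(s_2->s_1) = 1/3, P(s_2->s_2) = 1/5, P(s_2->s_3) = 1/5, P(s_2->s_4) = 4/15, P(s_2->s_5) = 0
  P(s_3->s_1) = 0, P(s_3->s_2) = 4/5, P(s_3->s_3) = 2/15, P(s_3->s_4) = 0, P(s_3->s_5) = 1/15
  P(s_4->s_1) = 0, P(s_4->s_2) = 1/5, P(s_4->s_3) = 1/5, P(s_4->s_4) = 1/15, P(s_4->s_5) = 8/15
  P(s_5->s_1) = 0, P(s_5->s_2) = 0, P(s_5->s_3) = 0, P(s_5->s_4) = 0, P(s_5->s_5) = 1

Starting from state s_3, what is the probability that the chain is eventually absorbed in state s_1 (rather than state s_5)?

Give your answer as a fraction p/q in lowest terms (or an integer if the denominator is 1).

Answer: 14/23

Derivation:
Let a_i = P(absorbed in s_1 | start in state i).
Boundary conditions: a_s_1 = 1, a_s_5 = 0.
For each transient state i, a_i = sum_j P(i->j) * a_j:
  a_s_2 = 1/3*a_s_1 + 1/5*a_s_2 + 1/5*a_s_3 + 4/15*a_s_4 + 0*a_s_5
  a_s_3 = 0*a_s_1 + 4/5*a_s_2 + 2/15*a_s_3 + 0*a_s_4 + 1/15*a_s_5
  a_s_4 = 0*a_s_1 + 1/5*a_s_2 + 1/5*a_s_3 + 1/15*a_s_4 + 8/15*a_s_5

Substituting a_s_1 = 1 and a_s_5 = 0, rearrange to (I - Q) a = r where r[i] = P(i -> s_1):
  [4/5, -1/5, -4/15] . (a_s_2, a_s_3, a_s_4) = 1/3
  [-4/5, 13/15, 0] . (a_s_2, a_s_3, a_s_4) = 0
  [-1/5, -1/5, 14/15] . (a_s_2, a_s_3, a_s_4) = 0

Solving yields:
  a_s_2 = 91/138
  a_s_3 = 14/23
  a_s_4 = 25/92

Starting state is s_3, so the absorption probability is a_s_3 = 14/23.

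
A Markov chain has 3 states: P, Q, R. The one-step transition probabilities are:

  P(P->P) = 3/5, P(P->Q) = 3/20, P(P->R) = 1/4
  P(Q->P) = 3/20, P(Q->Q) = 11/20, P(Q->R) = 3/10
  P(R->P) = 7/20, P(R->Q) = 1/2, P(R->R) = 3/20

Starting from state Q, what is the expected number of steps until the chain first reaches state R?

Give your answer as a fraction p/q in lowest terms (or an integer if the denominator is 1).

Let h_i = expected steps to first reach R from state i.
Boundary: h_R = 0.
First-step equations for the other states:
  h_P = 1 + 3/5*h_P + 3/20*h_Q + 1/4*h_R
  h_Q = 1 + 3/20*h_P + 11/20*h_Q + 3/10*h_R

Substituting h_R = 0 and rearranging gives the linear system (I - Q) h = 1:
  [2/5, -3/20] . (h_P, h_Q) = 1
  [-3/20, 9/20] . (h_P, h_Q) = 1

Solving yields:
  h_P = 80/21
  h_Q = 220/63

Starting state is Q, so the expected hitting time is h_Q = 220/63.

Answer: 220/63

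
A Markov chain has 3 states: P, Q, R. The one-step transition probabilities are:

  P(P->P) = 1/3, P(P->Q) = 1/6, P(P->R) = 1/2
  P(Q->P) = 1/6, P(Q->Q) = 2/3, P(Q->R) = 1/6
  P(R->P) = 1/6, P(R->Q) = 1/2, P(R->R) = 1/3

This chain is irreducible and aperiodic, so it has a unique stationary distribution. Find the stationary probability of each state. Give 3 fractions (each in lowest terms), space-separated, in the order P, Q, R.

The stationary distribution satisfies pi = pi * P, i.e.:
  pi_P = 1/3*pi_P + 1/6*pi_Q + 1/6*pi_R
  pi_Q = 1/6*pi_P + 2/3*pi_Q + 1/2*pi_R
  pi_R = 1/2*pi_P + 1/6*pi_Q + 1/3*pi_R
with normalization: pi_P + pi_Q + pi_R = 1.

Using the first 2 balance equations plus normalization, the linear system A*pi = b is:
  [-2/3, 1/6, 1/6] . pi = 0
  [1/6, -1/3, 1/2] . pi = 0
  [1, 1, 1] . pi = 1

Solving yields:
  pi_P = 1/5
  pi_Q = 13/25
  pi_R = 7/25

Verification (pi * P):
  1/5*1/3 + 13/25*1/6 + 7/25*1/6 = 1/5 = pi_P  (ok)
  1/5*1/6 + 13/25*2/3 + 7/25*1/2 = 13/25 = pi_Q  (ok)
  1/5*1/2 + 13/25*1/6 + 7/25*1/3 = 7/25 = pi_R  (ok)

Answer: 1/5 13/25 7/25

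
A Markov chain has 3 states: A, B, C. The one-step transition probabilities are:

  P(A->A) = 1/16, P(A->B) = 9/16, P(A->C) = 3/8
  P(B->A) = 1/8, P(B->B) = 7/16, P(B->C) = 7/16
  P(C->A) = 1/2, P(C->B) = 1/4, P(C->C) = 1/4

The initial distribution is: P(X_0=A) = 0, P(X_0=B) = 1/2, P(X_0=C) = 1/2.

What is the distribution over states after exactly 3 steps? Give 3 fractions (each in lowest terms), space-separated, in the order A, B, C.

Answer: 995/4096 3281/8192 2921/8192

Derivation:
Propagating the distribution step by step (d_{t+1} = d_t * P):
d_0 = (A=0, B=1/2, C=1/2)
  d_1[A] = 0*1/16 + 1/2*1/8 + 1/2*1/2 = 5/16
  d_1[B] = 0*9/16 + 1/2*7/16 + 1/2*1/4 = 11/32
  d_1[C] = 0*3/8 + 1/2*7/16 + 1/2*1/4 = 11/32
d_1 = (A=5/16, B=11/32, C=11/32)
  d_2[A] = 5/16*1/16 + 11/32*1/8 + 11/32*1/2 = 15/64
  d_2[B] = 5/16*9/16 + 11/32*7/16 + 11/32*1/4 = 211/512
  d_2[C] = 5/16*3/8 + 11/32*7/16 + 11/32*1/4 = 181/512
d_2 = (A=15/64, B=211/512, C=181/512)
  d_3[A] = 15/64*1/16 + 211/512*1/8 + 181/512*1/2 = 995/4096
  d_3[B] = 15/64*9/16 + 211/512*7/16 + 181/512*1/4 = 3281/8192
  d_3[C] = 15/64*3/8 + 211/512*7/16 + 181/512*1/4 = 2921/8192
d_3 = (A=995/4096, B=3281/8192, C=2921/8192)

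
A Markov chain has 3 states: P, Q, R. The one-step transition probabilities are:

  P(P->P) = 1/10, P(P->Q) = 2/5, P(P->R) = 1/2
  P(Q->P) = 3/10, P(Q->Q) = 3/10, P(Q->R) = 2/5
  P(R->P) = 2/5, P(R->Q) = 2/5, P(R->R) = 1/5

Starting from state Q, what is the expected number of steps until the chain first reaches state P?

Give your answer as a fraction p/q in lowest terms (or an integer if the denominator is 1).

Answer: 3

Derivation:
Let h_i = expected steps to first reach P from state i.
Boundary: h_P = 0.
First-step equations for the other states:
  h_Q = 1 + 3/10*h_P + 3/10*h_Q + 2/5*h_R
  h_R = 1 + 2/5*h_P + 2/5*h_Q + 1/5*h_R

Substituting h_P = 0 and rearranging gives the linear system (I - Q) h = 1:
  [7/10, -2/5] . (h_Q, h_R) = 1
  [-2/5, 4/5] . (h_Q, h_R) = 1

Solving yields:
  h_Q = 3
  h_R = 11/4

Starting state is Q, so the expected hitting time is h_Q = 3.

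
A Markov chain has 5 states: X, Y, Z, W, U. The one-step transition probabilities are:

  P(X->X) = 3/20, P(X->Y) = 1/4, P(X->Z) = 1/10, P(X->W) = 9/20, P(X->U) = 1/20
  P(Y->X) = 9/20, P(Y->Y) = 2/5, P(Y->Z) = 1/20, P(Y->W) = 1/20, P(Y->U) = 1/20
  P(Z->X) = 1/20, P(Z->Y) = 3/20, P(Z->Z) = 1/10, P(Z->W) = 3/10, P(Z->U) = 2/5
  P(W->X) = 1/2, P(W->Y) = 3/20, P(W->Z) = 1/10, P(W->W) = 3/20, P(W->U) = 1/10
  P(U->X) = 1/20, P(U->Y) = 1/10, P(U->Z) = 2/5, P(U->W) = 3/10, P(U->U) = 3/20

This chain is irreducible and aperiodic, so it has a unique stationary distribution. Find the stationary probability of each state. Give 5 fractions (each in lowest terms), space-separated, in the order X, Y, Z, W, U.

The stationary distribution satisfies pi = pi * P, i.e.:
  pi_X = 3/20*pi_X + 9/20*pi_Y + 1/20*pi_Z + 1/2*pi_W + 1/20*pi_U
  pi_Y = 1/4*pi_X + 2/5*pi_Y + 3/20*pi_Z + 3/20*pi_W + 1/10*pi_U
  pi_Z = 1/10*pi_X + 1/20*pi_Y + 1/10*pi_Z + 1/10*pi_W + 2/5*pi_U
  pi_W = 9/20*pi_X + 1/20*pi_Y + 3/10*pi_Z + 3/20*pi_W + 3/10*pi_U
  pi_U = 1/20*pi_X + 1/20*pi_Y + 2/5*pi_Z + 1/10*pi_W + 3/20*pi_U
with normalization: pi_X + pi_Y + pi_Z + pi_W + pi_U = 1.

Using the first 4 balance equations plus normalization, the linear system A*pi = b is:
  [-17/20, 9/20, 1/20, 1/2, 1/20] . pi = 0
  [1/4, -3/5, 3/20, 3/20, 1/10] . pi = 0
  [1/10, 1/20, -9/10, 1/10, 2/5] . pi = 0
  [9/20, 1/20, 3/10, -17/20, 3/10] . pi = 0
  [1, 1, 1, 1, 1] . pi = 1

Solving yields:
  pi_X = 37967/134889
  pi_Y = 10328/44963
  pi_Z = 5564/44963
  pi_W = 11135/44963
  pi_U = 15841/134889

Verification (pi * P):
  37967/134889*3/20 + 10328/44963*9/20 + 5564/44963*1/20 + 11135/44963*1/2 + 15841/134889*1/20 = 37967/134889 = pi_X  (ok)
  37967/134889*1/4 + 10328/44963*2/5 + 5564/44963*3/20 + 11135/44963*3/20 + 15841/134889*1/10 = 10328/44963 = pi_Y  (ok)
  37967/134889*1/10 + 10328/44963*1/20 + 5564/44963*1/10 + 11135/44963*1/10 + 15841/134889*2/5 = 5564/44963 = pi_Z  (ok)
  37967/134889*9/20 + 10328/44963*1/20 + 5564/44963*3/10 + 11135/44963*3/20 + 15841/134889*3/10 = 11135/44963 = pi_W  (ok)
  37967/134889*1/20 + 10328/44963*1/20 + 5564/44963*2/5 + 11135/44963*1/10 + 15841/134889*3/20 = 15841/134889 = pi_U  (ok)

Answer: 37967/134889 10328/44963 5564/44963 11135/44963 15841/134889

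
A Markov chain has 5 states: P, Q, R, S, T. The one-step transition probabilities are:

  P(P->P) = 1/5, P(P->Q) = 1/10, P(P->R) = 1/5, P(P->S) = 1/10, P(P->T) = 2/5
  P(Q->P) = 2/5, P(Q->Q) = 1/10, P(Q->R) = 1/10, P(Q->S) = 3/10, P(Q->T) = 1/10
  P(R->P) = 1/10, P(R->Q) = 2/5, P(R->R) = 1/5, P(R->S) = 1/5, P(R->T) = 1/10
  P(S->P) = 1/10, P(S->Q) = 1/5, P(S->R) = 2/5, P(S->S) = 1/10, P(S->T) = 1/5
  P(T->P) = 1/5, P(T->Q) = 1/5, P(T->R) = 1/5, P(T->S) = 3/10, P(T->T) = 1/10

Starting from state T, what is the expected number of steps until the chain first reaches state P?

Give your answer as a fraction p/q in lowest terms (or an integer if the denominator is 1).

Let h_i = expected steps to first reach P from state i.
Boundary: h_P = 0.
First-step equations for the other states:
  h_Q = 1 + 2/5*h_P + 1/10*h_Q + 1/10*h_R + 3/10*h_S + 1/10*h_T
  h_R = 1 + 1/10*h_P + 2/5*h_Q + 1/5*h_R + 1/5*h_S + 1/10*h_T
  h_S = 1 + 1/10*h_P + 1/5*h_Q + 2/5*h_R + 1/10*h_S + 1/5*h_T
  h_T = 1 + 1/5*h_P + 1/5*h_Q + 1/5*h_R + 3/10*h_S + 1/10*h_T

Substituting h_P = 0 and rearranging gives the linear system (I - Q) h = 1:
  [9/10, -1/10, -3/10, -1/10] . (h_Q, h_R, h_S, h_T) = 1
  [-2/5, 4/5, -1/5, -1/10] . (h_Q, h_R, h_S, h_T) = 1
  [-1/5, -2/5, 9/10, -1/5] . (h_Q, h_R, h_S, h_T) = 1
  [-1/5, -1/5, -3/10, 9/10] . (h_Q, h_R, h_S, h_T) = 1

Solving yields:
  h_Q = 5555/1359
  h_R = 7195/1359
  h_S = 7460/1359
  h_T = 6830/1359

Starting state is T, so the expected hitting time is h_T = 6830/1359.

Answer: 6830/1359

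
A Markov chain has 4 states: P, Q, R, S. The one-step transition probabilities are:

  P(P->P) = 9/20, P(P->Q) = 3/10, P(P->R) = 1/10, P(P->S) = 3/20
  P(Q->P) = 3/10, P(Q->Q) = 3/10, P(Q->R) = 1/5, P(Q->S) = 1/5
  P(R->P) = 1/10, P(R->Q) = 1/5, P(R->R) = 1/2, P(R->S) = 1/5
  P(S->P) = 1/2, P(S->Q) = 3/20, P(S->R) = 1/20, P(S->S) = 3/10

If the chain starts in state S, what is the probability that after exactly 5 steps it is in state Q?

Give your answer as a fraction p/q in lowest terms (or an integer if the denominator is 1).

Answer: 402849/1600000

Derivation:
Computing P^5 by repeated multiplication:
P^1 =
  P: [9/20, 3/10, 1/10, 3/20]
  Q: [3/10, 3/10, 1/5, 1/5]
  R: [1/10, 1/5, 1/2, 1/5]
  S: [1/2, 3/20, 1/20, 3/10]
P^2 =
  P: [151/400, 107/400, 13/80, 77/400]
  Q: [69/200, 1/4, 1/5, 41/200]
  R: [51/200, 11/50, 31/100, 43/200]
  S: [17/40, 1/4, 3/25, 41/200]
P^3 =
  P: [2901/8000, 2039/8000, 1457/8000, 1603/8000]
  Q: [1411/4000, 997/4000, 779/4000, 813/4000]
  R: [1277/4000, 947/4000, 941/4000, 167/800]
  S: [1523/4000, 1029/4000, 651/4000, 797/4000]
P^4 =
  P: [57287/160000, 40277/160000, 30131/160000, 6461/32000]
  Q: [28369/80000, 20003/80000, 15413/80000, 3243/16000]
  R: [27407/80000, 19613/80000, 16587/80000, 16393/80000]
  S: [29153/80000, 20307/80000, 14469/80000, 16071/80000]
P^5 =
  P: [1140557/3200000, 802823/3200000, 609297/3200000, 647323/3200000]
  Q: [113663/320000, 400529/1600000, 61419/320000, 324061/1600000]
  R: [112289/320000, 397647/1600000, 315529/1600000, 325379/1600000]
  S: [573867/1600000, 402849/1600000, 60059/320000, 322989/1600000]

(P^5)[S -> Q] = 402849/1600000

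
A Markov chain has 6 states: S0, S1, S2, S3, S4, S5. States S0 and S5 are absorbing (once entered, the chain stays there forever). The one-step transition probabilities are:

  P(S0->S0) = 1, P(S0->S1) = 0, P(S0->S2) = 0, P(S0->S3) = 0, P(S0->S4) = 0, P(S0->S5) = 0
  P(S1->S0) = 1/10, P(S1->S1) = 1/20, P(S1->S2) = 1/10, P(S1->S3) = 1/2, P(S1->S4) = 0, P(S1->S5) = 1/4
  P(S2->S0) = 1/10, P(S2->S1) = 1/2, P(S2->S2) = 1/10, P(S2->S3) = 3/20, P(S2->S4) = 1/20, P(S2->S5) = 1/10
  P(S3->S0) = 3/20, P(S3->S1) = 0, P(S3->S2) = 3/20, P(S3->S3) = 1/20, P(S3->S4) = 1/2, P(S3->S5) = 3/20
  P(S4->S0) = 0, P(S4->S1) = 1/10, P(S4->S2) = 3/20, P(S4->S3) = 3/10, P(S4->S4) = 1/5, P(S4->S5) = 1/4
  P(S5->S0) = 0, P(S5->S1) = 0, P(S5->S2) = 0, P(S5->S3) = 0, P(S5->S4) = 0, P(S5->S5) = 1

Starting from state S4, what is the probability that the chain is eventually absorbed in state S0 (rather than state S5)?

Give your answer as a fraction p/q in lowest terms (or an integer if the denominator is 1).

Answer: 14279/61041

Derivation:
Let a_i = P(absorbed in S0 | start in state i).
Boundary conditions: a_S0 = 1, a_S5 = 0.
For each transient state i, a_i = sum_j P(i->j) * a_j:
  a_S1 = 1/10*a_S0 + 1/20*a_S1 + 1/10*a_S2 + 1/2*a_S3 + 0*a_S4 + 1/4*a_S5
  a_S2 = 1/10*a_S0 + 1/2*a_S1 + 1/10*a_S2 + 3/20*a_S3 + 1/20*a_S4 + 1/10*a_S5
  a_S3 = 3/20*a_S0 + 0*a_S1 + 3/20*a_S2 + 1/20*a_S3 + 1/2*a_S4 + 3/20*a_S5
  a_S4 = 0*a_S0 + 1/10*a_S1 + 3/20*a_S2 + 3/10*a_S3 + 1/5*a_S4 + 1/4*a_S5

Substituting a_S0 = 1 and a_S5 = 0, rearrange to (I - Q) a = r where r[i] = P(i -> S0):
  [19/20, -1/10, -1/2, 0] . (a_S1, a_S2, a_S3, a_S4) = 1/10
  [-1/2, 9/10, -3/20, -1/20] . (a_S1, a_S2, a_S3, a_S4) = 1/10
  [0, -3/20, 19/20, -1/2] . (a_S1, a_S2, a_S3, a_S4) = 3/20
  [-1/10, -3/20, -3/10, 4/5] . (a_S1, a_S2, a_S3, a_S4) = 0

Solving yields:
  a_S1 = 19576/61041
  a_S2 = 21886/61041
  a_S3 = 20609/61041
  a_S4 = 14279/61041

Starting state is S4, so the absorption probability is a_S4 = 14279/61041.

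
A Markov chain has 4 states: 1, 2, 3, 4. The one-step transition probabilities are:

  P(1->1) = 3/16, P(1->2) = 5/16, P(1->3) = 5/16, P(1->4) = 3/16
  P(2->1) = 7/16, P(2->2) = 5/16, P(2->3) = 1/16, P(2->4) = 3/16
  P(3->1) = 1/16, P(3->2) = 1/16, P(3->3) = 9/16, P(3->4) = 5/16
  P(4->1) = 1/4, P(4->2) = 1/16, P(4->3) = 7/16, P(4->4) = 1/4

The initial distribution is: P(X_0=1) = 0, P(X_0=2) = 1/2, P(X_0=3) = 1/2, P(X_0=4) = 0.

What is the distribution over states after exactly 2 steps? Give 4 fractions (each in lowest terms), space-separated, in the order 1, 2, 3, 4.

Propagating the distribution step by step (d_{t+1} = d_t * P):
d_0 = (1=0, 2=1/2, 3=1/2, 4=0)
  d_1[1] = 0*3/16 + 1/2*7/16 + 1/2*1/16 + 0*1/4 = 1/4
  d_1[2] = 0*5/16 + 1/2*5/16 + 1/2*1/16 + 0*1/16 = 3/16
  d_1[3] = 0*5/16 + 1/2*1/16 + 1/2*9/16 + 0*7/16 = 5/16
  d_1[4] = 0*3/16 + 1/2*3/16 + 1/2*5/16 + 0*1/4 = 1/4
d_1 = (1=1/4, 2=3/16, 3=5/16, 4=1/4)
  d_2[1] = 1/4*3/16 + 3/16*7/16 + 5/16*1/16 + 1/4*1/4 = 27/128
  d_2[2] = 1/4*5/16 + 3/16*5/16 + 5/16*1/16 + 1/4*1/16 = 11/64
  d_2[3] = 1/4*5/16 + 3/16*1/16 + 5/16*9/16 + 1/4*7/16 = 3/8
  d_2[4] = 1/4*3/16 + 3/16*3/16 + 5/16*5/16 + 1/4*1/4 = 31/128
d_2 = (1=27/128, 2=11/64, 3=3/8, 4=31/128)

Answer: 27/128 11/64 3/8 31/128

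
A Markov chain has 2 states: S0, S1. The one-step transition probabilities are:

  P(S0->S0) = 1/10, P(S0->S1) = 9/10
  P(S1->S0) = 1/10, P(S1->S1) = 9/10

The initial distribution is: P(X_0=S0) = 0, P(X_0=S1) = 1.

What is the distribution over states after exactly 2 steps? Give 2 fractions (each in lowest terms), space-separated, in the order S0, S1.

Answer: 1/10 9/10

Derivation:
Propagating the distribution step by step (d_{t+1} = d_t * P):
d_0 = (S0=0, S1=1)
  d_1[S0] = 0*1/10 + 1*1/10 = 1/10
  d_1[S1] = 0*9/10 + 1*9/10 = 9/10
d_1 = (S0=1/10, S1=9/10)
  d_2[S0] = 1/10*1/10 + 9/10*1/10 = 1/10
  d_2[S1] = 1/10*9/10 + 9/10*9/10 = 9/10
d_2 = (S0=1/10, S1=9/10)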